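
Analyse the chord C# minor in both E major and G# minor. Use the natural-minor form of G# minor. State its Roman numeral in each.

vi in E major; iv in G# minor

The scale of E major is E F# G# A B C# D#; C# is degree 6, and the triad built there (C#-E-G#) is minor, so it is vi.
The scale of G# minor (natural minor) is G# A# B C# D# E F#; C# is degree 4, and the triad built there (C#-E-G#) is minor, so it is iv.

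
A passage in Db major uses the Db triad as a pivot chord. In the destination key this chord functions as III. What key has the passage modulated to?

Bb minor

The numeral III denotes a major triad on scale degree 3. With Db on degree 3, the tonic of the new key is Bb.
Degree 3 carries a major triad in natural-minor keys, so the destination is Bb minor.
Check: the diatonic triads of Bb minor (natural minor) are Bbm (i), Cdim (ii°), Db (III), Ebm (iv), Fm (v), Gb (VI), Ab (VII) — Db is indeed III.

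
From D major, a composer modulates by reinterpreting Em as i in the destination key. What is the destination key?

The numeral i denotes a minor triad on scale degree 1. With E on degree 1, the tonic of the new key is E.
Degree 1 carries a minor triad in minor keys, so the destination is E minor.
Check: the diatonic triads of E minor (natural minor) are Em (i), F♯dim (ii°), G (III), Am (iv), Bm (v), C (VI), D (VII) — Em is indeed i.

E minor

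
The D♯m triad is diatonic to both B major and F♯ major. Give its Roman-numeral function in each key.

iii in B major; vi in F♯ major

The scale of B major is B C♯ D♯ E F♯ G♯ A♯; D♯ is degree 3, and the triad built there (D♯-F♯-A♯) is minor, so it is iii.
The scale of F♯ major is F♯ G♯ A♯ B C♯ D♯ E♯; D♯ is degree 6, and the triad built there (D♯-F♯-A♯) is minor, so it is vi.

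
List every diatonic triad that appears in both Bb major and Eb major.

Triads in Bb major: Bb major (I), C minor (ii), D minor (iii), Eb major (IV), F major (V), G minor (vi), A diminished (vii°).
Triads in Eb major: Eb major (I), F minor (ii), G minor (iii), Ab major (IV), Bb major (V), C minor (vi), D diminished (vii°).
Shared triads with their functions: Bb major (I in Bb major, V in Eb major); C minor (ii in Bb major, vi in Eb major); Eb major (IV in Bb major, I in Eb major); G minor (vi in Bb major, iii in Eb major).

Bb, Cm, Eb, Gm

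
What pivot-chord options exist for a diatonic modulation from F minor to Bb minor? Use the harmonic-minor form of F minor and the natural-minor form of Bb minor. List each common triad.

Triads in F minor (harmonic minor): F minor (i), G diminished (ii°), Ab augmented (III+), Bb minor (iv), C major (V), Db major (VI), E diminished (vii°).
Triads in Bb minor (natural minor): Bb minor (i), C diminished (ii°), Db major (III), Eb minor (iv), F minor (v), Gb major (VI), Ab major (VII).
Shared triads with their functions: F minor (i in F minor, v in Bb minor); Bb minor (iv in F minor, i in Bb minor); Db major (VI in F minor, III in Bb minor).

Fm, Bbm, Db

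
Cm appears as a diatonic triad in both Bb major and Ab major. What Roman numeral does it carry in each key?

The scale of Bb major is Bb C D Eb F G A; C is degree 2, and the triad built there (C-Eb-G) is minor, so it is ii.
The scale of Ab major is Ab Bb C Db Eb F G; C is degree 3, and the triad built there (C-Eb-G) is minor, so it is iii.

ii in Bb major; iii in Ab major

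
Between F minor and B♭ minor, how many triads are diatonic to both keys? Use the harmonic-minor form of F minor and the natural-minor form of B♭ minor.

Diatonic triads of F minor (harmonic minor): Fm (i), Gdim (ii°), A♭aug (III+), B♭m (iv), C (V), D♭ (VI), Edim (vii°).
Diatonic triads of B♭ minor (natural minor): B♭m (i), Cdim (ii°), D♭ (III), E♭m (iv), Fm (v), G♭ (VI), A♭ (VII).
Matching root and quality in both lists: Fm, B♭m, D♭.
That gives 3 common triads.

3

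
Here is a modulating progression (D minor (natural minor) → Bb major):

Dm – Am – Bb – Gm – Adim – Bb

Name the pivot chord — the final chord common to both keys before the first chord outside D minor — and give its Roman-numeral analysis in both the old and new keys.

Chords diatonic to D minor: Dm, Edim, F, Gm, Am, Bb, C.
Reading the progression, the first chord not in that set is Adim, so the modulation leaves D minor there.
The chord immediately before Adim is Gm, which is diatonic to both keys: iv in D minor and vi in Bb major.

Gm — iv in D minor, vi in Bb major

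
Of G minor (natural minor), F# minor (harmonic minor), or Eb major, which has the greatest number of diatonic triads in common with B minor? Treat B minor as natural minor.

Triads of B minor (natural minor): B minor (i), C# diminished (ii°), D major (III), E minor (iv), F# minor (v), G major (VI), A major (VII).
G minor (natural minor) shares 0: none.
F# minor (harmonic minor) shares 3: Bm, D, F#m.
Eb major shares 0: none.
The most common triads (3) are shared with F# minor.

F# minor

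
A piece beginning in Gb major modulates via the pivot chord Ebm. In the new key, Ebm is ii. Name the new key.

Db major

The numeral ii denotes a minor triad on scale degree 2. With Eb on degree 2, the tonic of the new key is Db.
Degree 2 carries a minor triad in major keys, so the destination is Db major.
Check: the diatonic triads of Db major are Db (I), Ebm (ii), Fm (iii), Gb (IV), Ab (V), Bbm (vi), Cdim (vii°) — Ebm is indeed ii.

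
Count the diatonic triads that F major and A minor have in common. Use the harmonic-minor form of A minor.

3

Diatonic triads of F major: F major (I), G minor (ii), A minor (iii), Bb major (IV), C major (V), D minor (vi), E diminished (vii°).
Diatonic triads of A minor (harmonic minor): A minor (i), B diminished (ii°), C augmented (III+), D minor (iv), E major (V), F major (VI), G# diminished (vii°).
Matching root and quality in both lists: F major, A minor, D minor.
That gives 3 common triads.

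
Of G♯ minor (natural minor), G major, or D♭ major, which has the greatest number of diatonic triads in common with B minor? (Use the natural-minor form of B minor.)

Triads of B minor (natural minor): Bm (i), C♯dim (ii°), D (III), Em (iv), F♯m (v), G (VI), A (VII).
G♯ minor (natural minor) shares 0: none.
G major shares 4: Bm, D, Em, G.
D♭ major shares 0: none.
The most common triads (4) are shared with G major.

G major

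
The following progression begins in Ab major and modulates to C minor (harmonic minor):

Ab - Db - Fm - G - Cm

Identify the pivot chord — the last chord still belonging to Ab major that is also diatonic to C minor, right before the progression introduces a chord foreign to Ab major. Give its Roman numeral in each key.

Fm — vi in Ab major, iv in C minor

Chords diatonic to Ab major: Ab, Bbm, Cm, Db, Eb, Fm, Gdim.
Reading the progression, the first chord not in that set is G, so the modulation leaves Ab major there.
The chord immediately before G is Fm, which is diatonic to both keys: vi in Ab major and iv in C minor.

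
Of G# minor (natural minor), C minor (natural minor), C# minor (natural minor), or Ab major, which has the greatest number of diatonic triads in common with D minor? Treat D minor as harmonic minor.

C minor

Triads of D minor (harmonic minor): Dm (i), Edim (ii°), Faug (III+), Gm (iv), A (V), Bb (VI), C#dim (vii°).
G# minor (natural minor) shares 0: none.
C minor (natural minor) shares 2: Gm, Bb.
C# minor (natural minor) shares 1: A.
Ab major shares 0: none.
The most common triads (2) are shared with C minor.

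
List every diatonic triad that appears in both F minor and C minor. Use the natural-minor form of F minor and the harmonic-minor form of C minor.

Fm, Ab, Cm

Triads in F minor (natural minor): F minor (i), G diminished (ii°), Ab major (III), Bb minor (iv), C minor (v), Db major (VI), Eb major (VII).
Triads in C minor (harmonic minor): C minor (i), D diminished (ii°), Eb augmented (III+), F minor (iv), G major (V), Ab major (VI), B diminished (vii°).
Shared triads with their functions: F minor (i in F minor, iv in C minor); Ab major (III in F minor, VI in C minor); C minor (v in F minor, i in C minor).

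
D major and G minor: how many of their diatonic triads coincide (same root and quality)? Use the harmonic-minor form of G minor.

1

Diatonic triads of D major: D (I), Em (ii), F#m (iii), G (IV), A (V), Bm (vi), C#dim (vii°).
Diatonic triads of G minor (harmonic minor): Gm (i), Adim (ii°), Bbaug (III+), Cm (iv), D (V), Eb (VI), F#dim (vii°).
Matching root and quality in both lists: D.
That gives 1 common triad.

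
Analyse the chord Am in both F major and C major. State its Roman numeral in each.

iii in F major; vi in C major

The scale of F major is F G A B♭ C D E; A is degree 3, and the triad built there (A-C-E) is minor, so it is iii.
The scale of C major is C D E F G A B; A is degree 6, and the triad built there (A-C-E) is minor, so it is vi.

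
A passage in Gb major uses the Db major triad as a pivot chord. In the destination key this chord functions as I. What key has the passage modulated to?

Db major

The numeral I denotes a major triad on scale degree 1. With Db on degree 1, the tonic of the new key is Db.
Degree 1 carries a major triad in major keys, so the destination is Db major.
Check: the diatonic triads of Db major are Db (I), Ebm (ii), Fm (iii), Gb (IV), Ab (V), Bbm (vi), Cdim (vii°) — Db major is indeed I.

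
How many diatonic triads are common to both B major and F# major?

4

Diatonic triads of B major: B (I), C#m (ii), D#m (iii), E (IV), F# (V), G#m (vi), A#dim (vii°).
Diatonic triads of F# major: F# (I), G#m (ii), A#m (iii), B (IV), C# (V), D#m (vi), E#dim (vii°).
Matching root and quality in both lists: B, D#m, F#, G#m.
That gives 4 common triads.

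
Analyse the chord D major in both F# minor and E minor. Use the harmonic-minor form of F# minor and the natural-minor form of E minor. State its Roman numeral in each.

VI in F# minor; VII in E minor

The scale of F# minor (harmonic minor) is F# G# A B C# D E#; D is degree 6, and the triad built there (D-F#-A) is major, so it is VI.
The scale of E minor (natural minor) is E F# G A B C D; D is degree 7, and the triad built there (D-F#-A) is major, so it is VII.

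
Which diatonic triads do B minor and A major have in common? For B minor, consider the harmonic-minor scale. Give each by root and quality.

Triads in B minor (harmonic minor): B minor (i), C♯ diminished (ii°), D augmented (III+), E minor (iv), F♯ major (V), G major (VI), A♯ diminished (vii°).
Triads in A major: A major (I), B minor (ii), C♯ minor (iii), D major (IV), E major (V), F♯ minor (vi), G♯ diminished (vii°).
Shared triads with their functions: B minor (i in B minor, ii in A major).

Bm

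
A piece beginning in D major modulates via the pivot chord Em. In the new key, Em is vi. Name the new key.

The numeral vi denotes a minor triad on scale degree 6. With E on degree 6, the tonic of the new key is G.
Degree 6 carries a minor triad in major keys, so the destination is G major.
Check: the diatonic triads of G major are G (I), Am (ii), Bm (iii), C (IV), D (V), Em (vi), F#dim (vii°) — Em is indeed vi.

G major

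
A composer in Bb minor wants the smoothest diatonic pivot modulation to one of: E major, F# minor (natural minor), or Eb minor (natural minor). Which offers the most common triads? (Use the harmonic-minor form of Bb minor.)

Eb minor

Triads of Bb minor (harmonic minor): Bbm (i), Cdim (ii°), Dbaug (III+), Ebm (iv), F (V), Gb (VI), Adim (vii°).
E major shares 0: none.
F# minor (natural minor) shares 0: none.
Eb minor (natural minor) shares 3: Bbm, Ebm, Gb.
The most common triads (3) are shared with Eb minor.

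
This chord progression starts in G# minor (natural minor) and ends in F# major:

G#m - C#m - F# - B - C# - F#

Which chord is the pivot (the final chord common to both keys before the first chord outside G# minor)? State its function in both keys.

Chords diatonic to G# minor: G#m, A#dim, B, C#m, D#m, E, F#.
Reading the progression, the first chord not in that set is C#, so the modulation leaves G# minor there.
The chord immediately before C# is B, which is diatonic to both keys: III in G# minor and IV in F# major.

B — III in G# minor, IV in F# major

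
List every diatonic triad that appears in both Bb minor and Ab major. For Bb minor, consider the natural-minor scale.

Bbm, Db, Fm, Ab

Triads in Bb minor (natural minor): Bbm (i), Cdim (ii°), Db (III), Ebm (iv), Fm (v), Gb (VI), Ab (VII).
Triads in Ab major: Ab (I), Bbm (ii), Cm (iii), Db (IV), Eb (V), Fm (vi), Gdim (vii°).
Shared triads with their functions: Bbm (i in Bb minor, ii in Ab major); Db (III in Bb minor, IV in Ab major); Fm (v in Bb minor, vi in Ab major); Ab (VII in Bb minor, I in Ab major).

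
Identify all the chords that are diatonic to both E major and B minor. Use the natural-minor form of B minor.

Triads in E major: E major (I), F# minor (ii), G# minor (iii), A major (IV), B major (V), C# minor (vi), D# diminished (vii°).
Triads in B minor (natural minor): B minor (i), C# diminished (ii°), D major (III), E minor (iv), F# minor (v), G major (VI), A major (VII).
Shared triads with their functions: F# minor (ii in E major, v in B minor); A major (IV in E major, VII in B minor).

F#m, A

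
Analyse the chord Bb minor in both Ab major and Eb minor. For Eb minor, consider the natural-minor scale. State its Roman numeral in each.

The scale of Ab major is Ab Bb C Db Eb F G; Bb is degree 2, and the triad built there (Bb-Db-F) is minor, so it is ii.
The scale of Eb minor (natural minor) is Eb F Gb Ab Bb Cb Db; Bb is degree 5, and the triad built there (Bb-Db-F) is minor, so it is v.

ii in Ab major; v in Eb minor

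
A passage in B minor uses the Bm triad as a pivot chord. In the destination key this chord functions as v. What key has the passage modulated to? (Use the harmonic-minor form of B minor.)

E minor

The numeral v denotes a minor triad on scale degree 5. With B on degree 5, the tonic of the new key is E.
Degree 5 carries a minor triad in natural-minor keys, so the destination is E minor.
Check: the diatonic triads of E minor (natural minor) are Em (i), F#dim (ii°), G (III), Am (iv), Bm (v), C (VI), D (VII) — Bm is indeed v.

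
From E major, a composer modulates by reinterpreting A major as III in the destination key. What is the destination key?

F# minor

The numeral III denotes a major triad on scale degree 3. With A on degree 3, the tonic of the new key is F#.
Degree 3 carries a major triad in natural-minor keys, so the destination is F# minor.
Check: the diatonic triads of F# minor (natural minor) are F#m (i), G#dim (ii°), A (III), Bm (iv), C#m (v), D (VI), E (VII) — A major is indeed III.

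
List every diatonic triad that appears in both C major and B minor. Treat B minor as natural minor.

Em, G

Triads in C major: C major (I), D minor (ii), E minor (iii), F major (IV), G major (V), A minor (vi), B diminished (vii°).
Triads in B minor (natural minor): B minor (i), C# diminished (ii°), D major (III), E minor (iv), F# minor (v), G major (VI), A major (VII).
Shared triads with their functions: E minor (iii in C major, iv in B minor); G major (V in C major, VI in B minor).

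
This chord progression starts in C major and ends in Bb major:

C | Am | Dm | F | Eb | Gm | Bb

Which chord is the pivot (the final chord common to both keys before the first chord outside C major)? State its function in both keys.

F — IV in C major, V in Bb major

Chords diatonic to C major: C, Dm, Em, F, G, Am, Bdim.
Reading the progression, the first chord not in that set is Eb, so the modulation leaves C major there.
The chord immediately before Eb is F, which is diatonic to both keys: IV in C major and V in Bb major.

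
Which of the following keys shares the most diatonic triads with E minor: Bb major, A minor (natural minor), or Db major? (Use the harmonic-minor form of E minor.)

Triads of E minor (harmonic minor): E minor (i), F# diminished (ii°), G augmented (III+), A minor (iv), B major (V), C major (VI), D# diminished (vii°).
Bb major shares 0: none.
A minor (natural minor) shares 3: Em, Am, C.
Db major shares 0: none.
The most common triads (3) are shared with A minor.

A minor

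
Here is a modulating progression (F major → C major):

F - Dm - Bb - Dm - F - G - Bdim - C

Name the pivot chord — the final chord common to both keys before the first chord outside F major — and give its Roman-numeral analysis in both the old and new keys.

F — I in F major, IV in C major

Chords diatonic to F major: F, Gm, Am, Bb, C, Dm, Edim.
Reading the progression, the first chord not in that set is G, so the modulation leaves F major there.
The chord immediately before G is F, which is diatonic to both keys: I in F major and IV in C major.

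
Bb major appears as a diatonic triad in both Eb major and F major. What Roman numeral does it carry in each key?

V in Eb major; IV in F major

The scale of Eb major is Eb F G Ab Bb C D; Bb is degree 5, and the triad built there (Bb-D-F) is major, so it is V.
The scale of F major is F G A Bb C D E; Bb is degree 4, and the triad built there (Bb-D-F) is major, so it is IV.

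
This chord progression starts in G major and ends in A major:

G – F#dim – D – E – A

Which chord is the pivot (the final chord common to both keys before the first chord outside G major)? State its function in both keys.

D — V in G major, IV in A major

Chords diatonic to G major: G, Am, Bm, C, D, Em, F#dim.
Reading the progression, the first chord not in that set is E, so the modulation leaves G major there.
The chord immediately before E is D, which is diatonic to both keys: V in G major and IV in A major.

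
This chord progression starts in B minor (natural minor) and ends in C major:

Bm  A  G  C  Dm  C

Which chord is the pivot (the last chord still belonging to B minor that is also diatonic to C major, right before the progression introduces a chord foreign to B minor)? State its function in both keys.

Chords diatonic to B minor: Bm, C#dim, D, Em, F#m, G, A.
Reading the progression, the first chord not in that set is C, so the modulation leaves B minor there.
The chord immediately before C is G, which is diatonic to both keys: VI in B minor and V in C major.

G — VI in B minor, V in C major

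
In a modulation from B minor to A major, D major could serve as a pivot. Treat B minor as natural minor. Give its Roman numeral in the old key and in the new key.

III in B minor; IV in A major

The scale of B minor (natural minor) is B C♯ D E F♯ G A; D is degree 3, and the triad built there (D-F♯-A) is major, so it is III.
The scale of A major is A B C♯ D E F♯ G♯; D is degree 4, and the triad built there (D-F♯-A) is major, so it is IV.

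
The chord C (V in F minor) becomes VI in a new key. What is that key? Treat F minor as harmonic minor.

The numeral VI denotes a major triad on scale degree 6. With C on degree 6, the tonic of the new key is E.
Degree 6 carries a major triad in minor keys, so the destination is E minor.
Check: the diatonic triads of E minor (natural minor) are Em (i), F#dim (ii°), G (III), Am (iv), Bm (v), C (VI), D (VII) — C is indeed VI.

E minor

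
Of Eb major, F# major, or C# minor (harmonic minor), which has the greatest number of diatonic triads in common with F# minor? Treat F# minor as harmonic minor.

Triads of F# minor (harmonic minor): F# minor (i), G# diminished (ii°), A augmented (III+), B minor (iv), C# major (V), D major (VI), E# diminished (vii°).
Eb major shares 0: none.
F# major shares 2: C#, E#dim.
C# minor (harmonic minor) shares 1: F#m.
The most common triads (2) are shared with F# major.

F# major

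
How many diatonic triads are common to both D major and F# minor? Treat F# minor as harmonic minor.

3

Diatonic triads of D major: D major (I), E minor (ii), F# minor (iii), G major (IV), A major (V), B minor (vi), C# diminished (vii°).
Diatonic triads of F# minor (harmonic minor): F# minor (i), G# diminished (ii°), A augmented (III+), B minor (iv), C# major (V), D major (VI), E# diminished (vii°).
Matching root and quality in both lists: D major, F# minor, B minor.
That gives 3 common triads.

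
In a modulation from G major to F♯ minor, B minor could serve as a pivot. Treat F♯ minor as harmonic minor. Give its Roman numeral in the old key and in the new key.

The scale of G major is G A B C D E F♯; B is degree 3, and the triad built there (B-D-F♯) is minor, so it is iii.
The scale of F♯ minor (harmonic minor) is F♯ G♯ A B C♯ D E♯; B is degree 4, and the triad built there (B-D-F♯) is minor, so it is iv.

iii in G major; iv in F♯ minor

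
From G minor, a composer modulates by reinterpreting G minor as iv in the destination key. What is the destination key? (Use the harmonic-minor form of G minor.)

The numeral iv denotes a minor triad on scale degree 4. With G on degree 4, the tonic of the new key is D.
Degree 4 carries a minor triad in minor keys, so the destination is D minor.
Check: the diatonic triads of D minor (natural minor) are Dm (i), Edim (ii°), F (III), Gm (iv), Am (v), Bb (VI), C (VII) — G minor is indeed iv.

D minor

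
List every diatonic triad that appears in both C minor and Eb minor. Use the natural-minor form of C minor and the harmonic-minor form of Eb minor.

Ddim, Bb

Triads in C minor (natural minor): Cm (i), Ddim (ii°), Eb (III), Fm (iv), Gm (v), Ab (VI), Bb (VII).
Triads in Eb minor (harmonic minor): Ebm (i), Fdim (ii°), Gbaug (III+), Abm (iv), Bb (V), Cb (VI), Ddim (vii°).
Shared triads with their functions: Ddim (ii° in C minor, vii° in Eb minor); Bb (VII in C minor, V in Eb minor).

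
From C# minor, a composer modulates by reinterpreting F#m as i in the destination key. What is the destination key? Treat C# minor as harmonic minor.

F# minor

The numeral i denotes a minor triad on scale degree 1. With F# on degree 1, the tonic of the new key is F#.
Degree 1 carries a minor triad in minor keys, so the destination is F# minor.
Check: the diatonic triads of F# minor (natural minor) are F#m (i), G#dim (ii°), A (III), Bm (iv), C#m (v), D (VI), E (VII) — F#m is indeed i.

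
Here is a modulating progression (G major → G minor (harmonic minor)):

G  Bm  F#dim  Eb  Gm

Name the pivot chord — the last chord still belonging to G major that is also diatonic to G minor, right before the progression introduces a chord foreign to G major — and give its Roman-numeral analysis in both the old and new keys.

Chords diatonic to G major: G, Am, Bm, C, D, Em, F#dim.
Reading the progression, the first chord not in that set is Eb, so the modulation leaves G major there.
The chord immediately before Eb is F#dim, which is diatonic to both keys: vii° in G major and vii° in G minor.

F#dim — vii° in G major, vii° in G minor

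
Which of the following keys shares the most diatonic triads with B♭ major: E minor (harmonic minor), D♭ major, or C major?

Triads of B♭ major: B♭ major (I), C minor (ii), D minor (iii), E♭ major (IV), F major (V), G minor (vi), A diminished (vii°).
E minor (harmonic minor) shares 0: none.
D♭ major shares 0: none.
C major shares 2: Dm, F.
The most common triads (2) are shared with C major.

C major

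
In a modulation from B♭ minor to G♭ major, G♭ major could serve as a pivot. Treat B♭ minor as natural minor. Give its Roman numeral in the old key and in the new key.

The scale of B♭ minor (natural minor) is B♭ C D♭ E♭ F G♭ A♭; G♭ is degree 6, and the triad built there (G♭-B♭-D♭) is major, so it is VI.
The scale of G♭ major is G♭ A♭ B♭ C♭ D♭ E♭ F; G♭ is degree 1, and the triad built there (G♭-B♭-D♭) is major, so it is I.

VI in B♭ minor; I in G♭ major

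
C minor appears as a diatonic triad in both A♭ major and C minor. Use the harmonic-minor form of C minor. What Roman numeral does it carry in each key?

iii in A♭ major; i in C minor

The scale of A♭ major is A♭ B♭ C D♭ E♭ F G; C is degree 3, and the triad built there (C-E♭-G) is minor, so it is iii.
The scale of C minor (harmonic minor) is C D E♭ F G A♭ B; C is degree 1, and the triad built there (C-E♭-G) is minor, so it is i.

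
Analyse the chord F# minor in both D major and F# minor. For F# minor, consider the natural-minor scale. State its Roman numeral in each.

The scale of D major is D E F# G A B C#; F# is degree 3, and the triad built there (F#-A-C#) is minor, so it is iii.
The scale of F# minor (natural minor) is F# G# A B C# D E; F# is degree 1, and the triad built there (F#-A-C#) is minor, so it is i.

iii in D major; i in F# minor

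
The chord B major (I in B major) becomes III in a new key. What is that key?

The numeral III denotes a major triad on scale degree 3. With B on degree 3, the tonic of the new key is G#.
Degree 3 carries a major triad in natural-minor keys, so the destination is G# minor.
Check: the diatonic triads of G# minor (natural minor) are G#m (i), A#dim (ii°), B (III), C#m (iv), D#m (v), E (VI), F# (VII) — B major is indeed III.

G# minor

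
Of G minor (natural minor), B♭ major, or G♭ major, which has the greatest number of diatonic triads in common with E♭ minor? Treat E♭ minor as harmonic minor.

Triads of E♭ minor (harmonic minor): E♭m (i), Fdim (ii°), G♭aug (III+), A♭m (iv), B♭ (V), C♭ (VI), Ddim (vii°).
G minor (natural minor) shares 1: B♭.
B♭ major shares 1: B♭.
G♭ major shares 4: E♭m, Fdim, A♭m, C♭.
The most common triads (4) are shared with G♭ major.

G♭ major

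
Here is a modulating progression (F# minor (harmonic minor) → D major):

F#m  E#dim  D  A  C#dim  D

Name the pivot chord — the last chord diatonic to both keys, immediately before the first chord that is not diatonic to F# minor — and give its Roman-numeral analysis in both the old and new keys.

D — VI in F# minor, I in D major

Chords diatonic to F# minor: F#m, G#dim, Aaug, Bm, C#, D, E#dim.
Reading the progression, the first chord not in that set is A, so the modulation leaves F# minor there.
The chord immediately before A is D, which is diatonic to both keys: VI in F# minor and I in D major.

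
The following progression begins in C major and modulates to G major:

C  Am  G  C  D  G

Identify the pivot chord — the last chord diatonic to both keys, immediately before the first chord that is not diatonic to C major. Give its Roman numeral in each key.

C — I in C major, IV in G major

Chords diatonic to C major: C, Dm, Em, F, G, Am, Bdim.
Reading the progression, the first chord not in that set is D, so the modulation leaves C major there.
The chord immediately before D is C, which is diatonic to both keys: I in C major and IV in G major.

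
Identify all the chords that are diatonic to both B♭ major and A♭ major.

Cm, E♭

Triads in B♭ major: B♭ major (I), C minor (ii), D minor (iii), E♭ major (IV), F major (V), G minor (vi), A diminished (vii°).
Triads in A♭ major: A♭ major (I), B♭ minor (ii), C minor (iii), D♭ major (IV), E♭ major (V), F minor (vi), G diminished (vii°).
Shared triads with their functions: C minor (ii in B♭ major, iii in A♭ major); E♭ major (IV in B♭ major, V in A♭ major).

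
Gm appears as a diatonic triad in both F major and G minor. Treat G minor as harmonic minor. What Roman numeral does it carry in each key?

ii in F major; i in G minor

The scale of F major is F G A Bb C D E; G is degree 2, and the triad built there (G-Bb-D) is minor, so it is ii.
The scale of G minor (harmonic minor) is G A Bb C D Eb F#; G is degree 1, and the triad built there (G-Bb-D) is minor, so it is i.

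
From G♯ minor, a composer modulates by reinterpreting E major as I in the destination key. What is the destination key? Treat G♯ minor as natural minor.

E major

The numeral I denotes a major triad on scale degree 1. With E on degree 1, the tonic of the new key is E.
Degree 1 carries a major triad in major keys, so the destination is E major.
Check: the diatonic triads of E major are E (I), F♯m (ii), G♯m (iii), A (IV), B (V), C♯m (vi), D♯dim (vii°) — E major is indeed I.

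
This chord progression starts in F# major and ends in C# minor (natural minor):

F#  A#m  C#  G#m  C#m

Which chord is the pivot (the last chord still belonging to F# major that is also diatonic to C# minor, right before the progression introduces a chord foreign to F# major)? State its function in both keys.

Chords diatonic to F# major: F#, G#m, A#m, B, C#, D#m, E#dim.
Reading the progression, the first chord not in that set is C#m, so the modulation leaves F# major there.
The chord immediately before C#m is G#m, which is diatonic to both keys: ii in F# major and v in C# minor.

G#m — ii in F# major, v in C# minor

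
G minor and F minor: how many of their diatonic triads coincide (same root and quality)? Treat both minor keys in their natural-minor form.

Diatonic triads of G minor (natural minor): Gm (i), Adim (ii°), Bb (III), Cm (iv), Dm (v), Eb (VI), F (VII).
Diatonic triads of F minor (natural minor): Fm (i), Gdim (ii°), Ab (III), Bbm (iv), Cm (v), Db (VI), Eb (VII).
Matching root and quality in both lists: Cm, Eb.
That gives 2 common triads.

2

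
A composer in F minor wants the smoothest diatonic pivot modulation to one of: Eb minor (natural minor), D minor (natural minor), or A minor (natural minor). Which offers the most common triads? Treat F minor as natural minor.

Eb minor

Triads of F minor (natural minor): F minor (i), G diminished (ii°), Ab major (III), Bb minor (iv), C minor (v), Db major (VI), Eb major (VII).
Eb minor (natural minor) shares 2: Bbm, Db.
D minor (natural minor) shares 0: none.
A minor (natural minor) shares 0: none.
The most common triads (2) are shared with Eb minor.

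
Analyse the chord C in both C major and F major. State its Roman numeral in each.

I in C major; V in F major

The scale of C major is C D E F G A B; C is degree 1, and the triad built there (C-E-G) is major, so it is I.
The scale of F major is F G A Bb C D E; C is degree 5, and the triad built there (C-E-G) is major, so it is V.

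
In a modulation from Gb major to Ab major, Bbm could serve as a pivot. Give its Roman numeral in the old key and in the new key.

iii in Gb major; ii in Ab major

The scale of Gb major is Gb Ab Bb Cb Db Eb F; Bb is degree 3, and the triad built there (Bb-Db-F) is minor, so it is iii.
The scale of Ab major is Ab Bb C Db Eb F G; Bb is degree 2, and the triad built there (Bb-Db-F) is minor, so it is ii.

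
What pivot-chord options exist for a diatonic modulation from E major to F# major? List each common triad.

G#m, B

Triads in E major: E (I), F#m (ii), G#m (iii), A (IV), B (V), C#m (vi), D#dim (vii°).
Triads in F# major: F# (I), G#m (ii), A#m (iii), B (IV), C# (V), D#m (vi), E#dim (vii°).
Shared triads with their functions: G#m (iii in E major, ii in F# major); B (V in E major, IV in F# major).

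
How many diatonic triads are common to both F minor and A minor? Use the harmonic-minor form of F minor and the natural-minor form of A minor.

Diatonic triads of F minor (harmonic minor): F minor (i), G diminished (ii°), Ab augmented (III+), Bb minor (iv), C major (V), Db major (VI), E diminished (vii°).
Diatonic triads of A minor (natural minor): A minor (i), B diminished (ii°), C major (III), D minor (iv), E minor (v), F major (VI), G major (VII).
Matching root and quality in both lists: C major.
That gives 1 common triad.

1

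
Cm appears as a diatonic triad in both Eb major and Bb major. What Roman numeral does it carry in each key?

vi in Eb major; ii in Bb major

The scale of Eb major is Eb F G Ab Bb C D; C is degree 6, and the triad built there (C-Eb-G) is minor, so it is vi.
The scale of Bb major is Bb C D Eb F G A; C is degree 2, and the triad built there (C-Eb-G) is minor, so it is ii.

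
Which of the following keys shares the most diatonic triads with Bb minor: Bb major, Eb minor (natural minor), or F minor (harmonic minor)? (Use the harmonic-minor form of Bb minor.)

Triads of Bb minor (harmonic minor): Bb minor (i), C diminished (ii°), Db augmented (III+), Eb minor (iv), F major (V), Gb major (VI), A diminished (vii°).
Bb major shares 2: F, Adim.
Eb minor (natural minor) shares 3: Bbm, Ebm, Gb.
F minor (harmonic minor) shares 1: Bbm.
The most common triads (3) are shared with Eb minor.

Eb minor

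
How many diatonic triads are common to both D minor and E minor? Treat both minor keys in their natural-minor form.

2

Diatonic triads of D minor (natural minor): D minor (i), E diminished (ii°), F major (III), G minor (iv), A minor (v), Bb major (VI), C major (VII).
Diatonic triads of E minor (natural minor): E minor (i), F# diminished (ii°), G major (III), A minor (iv), B minor (v), C major (VI), D major (VII).
Matching root and quality in both lists: A minor, C major.
That gives 2 common triads.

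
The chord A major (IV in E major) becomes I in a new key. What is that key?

A major

The numeral I denotes a major triad on scale degree 1. With A on degree 1, the tonic of the new key is A.
Degree 1 carries a major triad in major keys, so the destination is A major.
Check: the diatonic triads of A major are A (I), Bm (ii), C#m (iii), D (IV), E (V), F#m (vi), G#dim (vii°) — A major is indeed I.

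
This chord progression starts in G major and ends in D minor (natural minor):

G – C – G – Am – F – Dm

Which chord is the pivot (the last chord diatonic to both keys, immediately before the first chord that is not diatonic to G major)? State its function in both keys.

Chords diatonic to G major: G, Am, Bm, C, D, Em, F#dim.
Reading the progression, the first chord not in that set is F, so the modulation leaves G major there.
The chord immediately before F is Am, which is diatonic to both keys: ii in G major and v in D minor.

Am — ii in G major, v in D minor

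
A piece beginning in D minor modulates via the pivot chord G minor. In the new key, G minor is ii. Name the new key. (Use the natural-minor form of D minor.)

F major

The numeral ii denotes a minor triad on scale degree 2. With G on degree 2, the tonic of the new key is F.
Degree 2 carries a minor triad in major keys, so the destination is F major.
Check: the diatonic triads of F major are F (I), Gm (ii), Am (iii), Bb (IV), C (V), Dm (vi), Edim (vii°) — G minor is indeed ii.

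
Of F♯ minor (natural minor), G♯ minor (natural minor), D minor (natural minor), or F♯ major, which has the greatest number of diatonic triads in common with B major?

Triads of B major: B major (I), C♯ minor (ii), D♯ minor (iii), E major (IV), F♯ major (V), G♯ minor (vi), A♯ diminished (vii°).
F♯ minor (natural minor) shares 2: C♯m, E.
G♯ minor (natural minor) shares 7: B, C♯m, D♯m, E, F♯, G♯m, A♯dim.
D minor (natural minor) shares 0: none.
F♯ major shares 4: B, D♯m, F♯, G♯m.
The most common triads (7) are shared with G♯ minor.

G♯ minor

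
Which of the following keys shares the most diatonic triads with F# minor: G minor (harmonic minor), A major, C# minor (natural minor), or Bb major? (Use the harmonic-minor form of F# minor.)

Triads of F# minor (harmonic minor): F# minor (i), G# diminished (ii°), A augmented (III+), B minor (iv), C# major (V), D major (VI), E# diminished (vii°).
G minor (harmonic minor) shares 1: D.
A major shares 4: F#m, G#dim, Bm, D.
C# minor (natural minor) shares 1: F#m.
Bb major shares 0: none.
The most common triads (4) are shared with A major.

A major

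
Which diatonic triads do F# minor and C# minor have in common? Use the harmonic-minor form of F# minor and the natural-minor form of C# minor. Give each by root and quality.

Triads in F# minor (harmonic minor): F# minor (i), G# diminished (ii°), A augmented (III+), B minor (iv), C# major (V), D major (VI), E# diminished (vii°).
Triads in C# minor (natural minor): C# minor (i), D# diminished (ii°), E major (III), F# minor (iv), G# minor (v), A major (VI), B major (VII).
Shared triads with their functions: F# minor (i in F# minor, iv in C# minor).

F#m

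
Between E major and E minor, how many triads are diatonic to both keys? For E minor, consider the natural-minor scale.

0

Diatonic triads of E major: E (I), F#m (ii), G#m (iii), A (IV), B (V), C#m (vi), D#dim (vii°).
Diatonic triads of E minor (natural minor): Em (i), F#dim (ii°), G (III), Am (iv), Bm (v), C (VI), D (VII).
No triad has the same root and quality in both keys.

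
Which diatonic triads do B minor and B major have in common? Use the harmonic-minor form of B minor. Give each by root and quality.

Triads in B minor (harmonic minor): Bm (i), C#dim (ii°), Daug (III+), Em (iv), F# (V), G (VI), A#dim (vii°).
Triads in B major: B (I), C#m (ii), D#m (iii), E (IV), F# (V), G#m (vi), A#dim (vii°).
Shared triads with their functions: F# (V in B minor, V in B major); A#dim (vii° in B minor, vii° in B major).

F#, A#dim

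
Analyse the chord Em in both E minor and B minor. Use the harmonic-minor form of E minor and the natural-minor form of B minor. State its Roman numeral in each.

The scale of E minor (harmonic minor) is E F# G A B C D#; E is degree 1, and the triad built there (E-G-B) is minor, so it is i.
The scale of B minor (natural minor) is B C# D E F# G A; E is degree 4, and the triad built there (E-G-B) is minor, so it is iv.

i in E minor; iv in B minor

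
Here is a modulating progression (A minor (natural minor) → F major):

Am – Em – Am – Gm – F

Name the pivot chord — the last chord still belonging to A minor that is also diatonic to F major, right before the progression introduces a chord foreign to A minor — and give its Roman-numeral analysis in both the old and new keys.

Am — i in A minor, iii in F major

Chords diatonic to A minor: Am, Bdim, C, Dm, Em, F, G.
Reading the progression, the first chord not in that set is Gm, so the modulation leaves A minor there.
The chord immediately before Gm is Am, which is diatonic to both keys: i in A minor and iii in F major.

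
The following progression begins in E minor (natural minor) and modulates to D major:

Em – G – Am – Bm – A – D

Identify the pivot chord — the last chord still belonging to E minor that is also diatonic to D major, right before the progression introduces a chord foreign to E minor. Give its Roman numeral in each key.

Chords diatonic to E minor: Em, F#dim, G, Am, Bm, C, D.
Reading the progression, the first chord not in that set is A, so the modulation leaves E minor there.
The chord immediately before A is Bm, which is diatonic to both keys: v in E minor and vi in D major.

Bm — v in E minor, vi in D major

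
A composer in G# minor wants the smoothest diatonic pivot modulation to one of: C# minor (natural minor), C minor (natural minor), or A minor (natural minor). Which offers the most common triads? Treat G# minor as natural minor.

Triads of G# minor (natural minor): G#m (i), A#dim (ii°), B (III), C#m (iv), D#m (v), E (VI), F# (VII).
C# minor (natural minor) shares 4: G#m, B, C#m, E.
C minor (natural minor) shares 0: none.
A minor (natural minor) shares 0: none.
The most common triads (4) are shared with C# minor.

C# minor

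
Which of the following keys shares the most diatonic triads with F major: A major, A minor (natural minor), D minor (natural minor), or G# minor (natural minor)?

D minor

Triads of F major: F (I), Gm (ii), Am (iii), Bb (IV), C (V), Dm (vi), Edim (vii°).
A major shares 0: none.
A minor (natural minor) shares 4: F, Am, C, Dm.
D minor (natural minor) shares 7: F, Gm, Am, Bb, C, Dm, Edim.
G# minor (natural minor) shares 0: none.
The most common triads (7) are shared with D minor.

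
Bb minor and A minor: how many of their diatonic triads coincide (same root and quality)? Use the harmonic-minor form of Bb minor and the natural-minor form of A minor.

Diatonic triads of Bb minor (harmonic minor): Bbm (i), Cdim (ii°), Dbaug (III+), Ebm (iv), F (V), Gb (VI), Adim (vii°).
Diatonic triads of A minor (natural minor): Am (i), Bdim (ii°), C (III), Dm (iv), Em (v), F (VI), G (VII).
Matching root and quality in both lists: F.
That gives 1 common triad.

1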